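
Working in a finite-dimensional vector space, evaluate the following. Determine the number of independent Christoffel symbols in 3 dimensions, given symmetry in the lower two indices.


Christoffel symbols Gamma^k_{ij} are symmetric in i,j, so there are d * d(d+1)/2 independent symbols.
d = 3
d(d+1)/2 = 3 * 4 / 2 = 6
Total = 3 * 6 = 18

18


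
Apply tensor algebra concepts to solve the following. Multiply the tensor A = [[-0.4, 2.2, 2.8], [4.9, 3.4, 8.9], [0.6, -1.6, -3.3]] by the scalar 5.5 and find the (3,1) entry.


Scalar multiplication: (cA)_{ij} = c * A_{ij}.
c = 5.5
A_{31} = 0.6
(cA)_{31} = 5.5 * 0.6 = 3.3

3.3


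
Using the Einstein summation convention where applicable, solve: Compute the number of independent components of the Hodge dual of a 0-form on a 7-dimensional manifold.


The Hodge dual of a p-form on an n-dimensional manifold is an (n-p)-form.
n = 7, p = 0, so dual degree = 7 - 0 = 7
The number of components is C(n, n-p) = C(7, 7) = 1

1


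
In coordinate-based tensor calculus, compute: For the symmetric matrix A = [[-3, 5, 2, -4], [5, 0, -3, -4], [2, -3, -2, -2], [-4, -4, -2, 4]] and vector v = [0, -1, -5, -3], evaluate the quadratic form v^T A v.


First compute Av:
(Av)_1 = -3*0 + 5*-1 + 2*-5 + -4*-3 = -3
(Av)_2 = 5*0 + 0*-1 + -3*-5 + -4*-3 = 27
(Av)_3 = 2*0 + -3*-1 + -2*-5 + -2*-3 = 19
(Av)_4 = -4*0 + -4*-1 + -2*-5 + 4*-3 = 2
Av = [-3, 27, 19, 2]
Then v^T (Av) = 0*-3 + -1*27 + -5*19 + -3*2
= 0 + -27 + -95 + -6 = -128

-128


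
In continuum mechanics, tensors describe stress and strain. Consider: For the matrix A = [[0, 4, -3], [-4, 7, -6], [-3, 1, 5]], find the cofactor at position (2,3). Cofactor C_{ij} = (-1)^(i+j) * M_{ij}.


To find cofactor C_{23}, delete row 2 and column 3.
The resulting 2x2 submatrix is: [[0, 4], [-3, 1]]
Minor M_{23} = 0*1 - 4*-3
  = 0 - -12 = 12
Sign = (-1)^(2+3) = (-1)^5 = -1
Cofactor C_{23} = -1 * 12 = -12

-12


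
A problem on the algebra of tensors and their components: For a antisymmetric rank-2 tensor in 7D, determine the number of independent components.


A antisymmetric rank-2 tensor in d dimensions has d(d-1)/2 independent components.
d = 7
d(d-1)/2 = 7 * 6 / 2 = 42 / 2 = 21

21


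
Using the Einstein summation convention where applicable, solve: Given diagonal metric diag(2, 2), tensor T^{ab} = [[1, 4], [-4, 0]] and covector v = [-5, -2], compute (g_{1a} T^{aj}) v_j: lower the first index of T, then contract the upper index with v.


Step 1: lower the first index. For a diagonal metric, g_{ia} T^{aj} = g_{ii} T^{ij} (no sum on i).
g_{11} = 2
S_1{}^1 = 2 * T^{11} = 2 * 1 = 2
S_1{}^2 = 2 * T^{12} = 2 * 4 = 8
Step 2: contract S_1{}^j with v_j.
S_1{}^1 * v_1 = 2 * -5 = -10
S_1{}^2 * v_2 = 8 * -2 = -16
Result = -10 + -16 = -26

-26


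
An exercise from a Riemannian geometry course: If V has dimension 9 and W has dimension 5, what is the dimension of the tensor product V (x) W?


The dimension of a tensor product is the product of dimensions.
dim(V) = 9, dim(W) = 5
dim(V (x) W) = 9 * 5 = 45

45


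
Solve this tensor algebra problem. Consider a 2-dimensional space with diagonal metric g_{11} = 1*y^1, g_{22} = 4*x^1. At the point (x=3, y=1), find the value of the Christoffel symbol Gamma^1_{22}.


For a diagonal metric, Gamma^k_{ij} = (1/2) g^{kk} (dg_{ik}/dx_j + dg_{jk}/dx_i - dg_{ij}/dx_k).
The metric is diagonal, so g_{ab} = 0 for a != b.
At the given point: g_{11} = 1, g_{22} = 12
g^{11} = 1/1
dg_{21}/dx_2 = 0 (off-diagonal)
dg_{21}/dx_2 = 0 (off-diagonal)
dg_{22}/dx_1 = dg_{22}/dx_1 = 4
Numerator = 0 + 0 - 4 = -4
Gamma^1_{22} = -4 / (2 * 1) = -2

-2


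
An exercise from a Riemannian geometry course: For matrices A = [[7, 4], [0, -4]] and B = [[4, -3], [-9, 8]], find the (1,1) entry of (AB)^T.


(AB)^T_{ij} = (AB)_{ji} = sum_k A_{jk} B_{ki}.
For i=1, j=1 we need (AB)_{11}:
A_{11} * B_{11} = 7 * 4 = 28
A_{12} * B_{21} = 4 * -9 = -36
Sum = 28 + -36 = -8

-8


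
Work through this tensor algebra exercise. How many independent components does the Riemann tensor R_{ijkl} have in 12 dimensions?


The Riemann tensor in d dimensions has d^2(d^2 - 1)/12 independent components.
d = 12, so d^2 = 144
d^2 - 1 = 143
d^2(d^2 - 1) = 144 * 143 = 20592
Divide by 12: 20592 / 12 = 1716

1716


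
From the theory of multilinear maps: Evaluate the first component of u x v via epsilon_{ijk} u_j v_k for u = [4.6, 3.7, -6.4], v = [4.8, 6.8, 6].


(u x v)_1 = sum_{j,k} epsilon_{1jk} u_j v_k. Only permutations of (1,2,3) contribute; the two non-zero terms are:
eps_{123} u_2 v_3 = 1 * 3.7 * 6 = 22.2
eps_{132} u_3 v_2 = -1 * -6.4 * 6.8 = 43.52
(u x v)_1 = 65.72

65.72


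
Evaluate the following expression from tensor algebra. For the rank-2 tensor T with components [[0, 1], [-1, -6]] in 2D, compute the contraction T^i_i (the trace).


The contraction (trace) of a rank-2 tensor is the sum of its diagonal elements.
Diagonal entries: A[1,1] = 0, A[2,2] = -6
Tr(A) = 0 + -6 = -6

-6


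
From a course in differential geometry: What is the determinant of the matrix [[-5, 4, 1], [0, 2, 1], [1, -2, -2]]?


Expanding along the first row, det(A) = a11*M_11 - a12*M_12 + a13*M_13, where M_1j is the (1,j) minor.
Minor M_11 = 2*-2 - 1*-2 = -2
Minor M_12 = 0*-2 - 1*1 = -1
Minor M_13 = 0*-2 - 2*1 = -2
det = -5*(-2) - 4*(-1) + 1*(-2)
    = 10 - -4 + -2
    = 12

12


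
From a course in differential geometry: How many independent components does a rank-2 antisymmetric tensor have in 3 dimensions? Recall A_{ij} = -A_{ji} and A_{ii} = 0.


An antisymmetric rank-2 tensor satisfies A_{ij} = -A_{ji}, so diagonal entries are zero.
The independent components are the upper-triangular entries: C(n, 2) = n(n-1)/2.
n = 3
C(3, 2) = 3 * 2 / 2 = 6 / 2 = 3

3


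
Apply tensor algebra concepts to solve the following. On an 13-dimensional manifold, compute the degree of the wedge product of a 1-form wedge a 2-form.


The degree of a wedge product is the sum of the degrees of the individual forms.
Degrees: 1, 2
Total degree = 1 + 2 = 3

3


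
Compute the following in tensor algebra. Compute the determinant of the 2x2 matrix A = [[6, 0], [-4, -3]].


For a 2x2 matrix [[a, b], [c, d]], det = a*d - b*c.
a = 6, b = 0, c = -4, d = -3
a*d = 6 * -3 = -18
b*c = 0 * -4 = 0
det = -18 - 0 = -18

-18


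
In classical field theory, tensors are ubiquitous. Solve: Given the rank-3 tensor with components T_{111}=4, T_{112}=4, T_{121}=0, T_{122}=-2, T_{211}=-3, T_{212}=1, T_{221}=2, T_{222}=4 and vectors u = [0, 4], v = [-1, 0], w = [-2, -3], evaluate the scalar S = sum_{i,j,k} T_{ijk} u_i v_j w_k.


S = sum over i,j,k of T_{ijk} u_i v_j w_k. Expanding all 8 terms:
T_{111}*u_1*v_1*w_1 = 4*0*-1*-2 = 0  (running total: 0)
T_{112}*u_1*v_1*w_2 = 4*0*-1*-3 = 0  (running total: 0)
T_{121}*u_1*v_2*w_1 = 0*0*0*-2 = 0  (running total: 0)
T_{122}*u_1*v_2*w_2 = -2*0*0*-3 = 0  (running total: 0)
T_{211}*u_2*v_1*w_1 = -3*4*-1*-2 = -24  (running total: -24)
T_{212}*u_2*v_1*w_2 = 1*4*-1*-3 = 12  (running total: -12)
T_{221}*u_2*v_2*w_1 = 2*4*0*-2 = 0  (running total: -12)
T_{222}*u_2*v_2*w_2 = 4*4*0*-3 = 0  (running total: -12)
S = -12

-12


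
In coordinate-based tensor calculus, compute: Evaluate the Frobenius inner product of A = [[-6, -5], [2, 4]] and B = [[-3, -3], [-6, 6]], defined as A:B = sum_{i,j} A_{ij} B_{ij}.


A:B = sum over all i,j of A_{ij} * B_{ij}.
Row 1: -6*-3=18, -5*-3=15 => row sum = 33
Row 2: 2*-6=-12, 4*6=24 => row sum = 12
Total = 33 + 12 = 45

45


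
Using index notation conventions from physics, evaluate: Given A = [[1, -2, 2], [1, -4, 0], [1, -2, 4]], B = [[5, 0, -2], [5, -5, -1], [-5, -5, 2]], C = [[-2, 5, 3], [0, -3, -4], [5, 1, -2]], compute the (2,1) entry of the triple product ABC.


(ABC)_{21} = sum_m (AB)_{2m} C_{m1}. First compute row 2 of AB.
(AB)_{21} = 1*5 + -4*5 + 0*-5 = -15
(AB)_{22} = 1*0 + -4*-5 + 0*-5 = 20
(AB)_{23} = 1*-2 + -4*-1 + 0*2 = 2
Now contract with column 1 of C:
(AB)_{21} * C_{11} = -15 * -2 = 30
(AB)_{22} * C_{21} = 20 * 0 = 0
(AB)_{23} * C_{31} = 2 * 5 = 10
(ABC)_{21} = 30 + 0 + 10 = 40

40


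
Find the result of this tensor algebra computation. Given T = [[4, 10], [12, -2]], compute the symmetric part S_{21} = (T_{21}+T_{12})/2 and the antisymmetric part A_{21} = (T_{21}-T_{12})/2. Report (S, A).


T_{21} = 12
T_{12} = 10
S_{21} = (12 + 10)/2 = 22/2 = 11
A_{21} = (12 - 10)/2 = 2/2 = 1
Check: S + A = 11 + 1 = 12 = T_{21}.

(11, 1)


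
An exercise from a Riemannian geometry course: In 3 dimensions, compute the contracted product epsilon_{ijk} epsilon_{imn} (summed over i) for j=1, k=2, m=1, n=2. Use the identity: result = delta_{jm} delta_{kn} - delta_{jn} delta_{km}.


Using the identity: epsilon_{ijk} epsilon_{imn} = delta_{jm} delta_{kn} - delta_{jn} delta_{km}.
delta_{11} = 1
delta_{22} = 1
delta_{12} = 0
delta_{21} = 0
Result = 1 * 1 - 0 * 0 = 1 - 0 = 1

1


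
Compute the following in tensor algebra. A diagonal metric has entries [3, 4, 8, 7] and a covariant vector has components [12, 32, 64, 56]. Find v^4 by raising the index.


To raise an index with a diagonal metric: v^i = v_i / g_{ii}.
For index 4: v_4 = 56, g_{44} = 7
v^4 = 56 / 7 = 8

8


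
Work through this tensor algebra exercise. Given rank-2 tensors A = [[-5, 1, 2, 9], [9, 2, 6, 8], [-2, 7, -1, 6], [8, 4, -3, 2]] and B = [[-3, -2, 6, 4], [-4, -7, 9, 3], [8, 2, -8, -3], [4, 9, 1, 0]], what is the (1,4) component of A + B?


Tensor addition is component-wise: (A + B)_{ij} = A_{ij} + B_{ij}.
A_{14} = 9
B_{14} = 4
(A + B)_{14} = 9 + 4 = 13

13


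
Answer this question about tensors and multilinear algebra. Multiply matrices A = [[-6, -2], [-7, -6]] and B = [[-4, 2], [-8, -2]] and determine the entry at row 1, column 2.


(AB)_{ij} = sum_k A_{ik} B_{kj}.
For i=1, j=2:
A_{11} * B_{12} = -6 * 2 = -12
A_{12} * B_{22} = -2 * -2 = 4
Sum = -12 + 4 = -8

-8


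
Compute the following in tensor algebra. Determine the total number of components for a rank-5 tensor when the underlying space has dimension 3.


The number of components of a rank-r tensor in d dimensions is d^r.
Here d = 3 and r = 5.
3^5 = 243

243


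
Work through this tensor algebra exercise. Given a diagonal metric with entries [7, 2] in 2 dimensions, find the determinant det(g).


For a diagonal metric, the determinant is the product of diagonal entries.
Diagonal entries: 7, 2
det(g) = 7 * 2 = 14

14


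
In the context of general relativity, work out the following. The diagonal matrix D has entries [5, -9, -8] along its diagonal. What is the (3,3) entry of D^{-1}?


For a diagonal matrix, the inverse has entries (D^{-1})_{ii} = 1/d_{ii}.
The diagonal entries are: d_{11} = 5, d_{22} = -9, d_{33} = -8
We need (D^{-1})_{33} = 1/d_{33} = 1/-8 = -1/8

-1/8


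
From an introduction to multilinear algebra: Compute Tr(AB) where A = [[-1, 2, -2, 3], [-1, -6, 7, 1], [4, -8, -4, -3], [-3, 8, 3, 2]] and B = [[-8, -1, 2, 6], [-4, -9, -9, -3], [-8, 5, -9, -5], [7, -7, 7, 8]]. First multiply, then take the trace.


Tr(AB) = sum_i (AB)_{ii} where (AB)_{ii} = sum_k A_{ik} B_{ki}.
(AB)_{11} = -1*-8 + 2*-4 + -2*-8 + 3*7 = 37
(AB)_{22} = -1*-1 + -6*-9 + 7*5 + 1*-7 = 83
(AB)_{33} = 4*2 + -8*-9 + -4*-9 + -3*7 = 95
(AB)_{44} = -3*6 + 8*-3 + 3*-5 + 2*8 = -41
Tr(AB) = 37 + 83 + 95 + -41 = 174

174


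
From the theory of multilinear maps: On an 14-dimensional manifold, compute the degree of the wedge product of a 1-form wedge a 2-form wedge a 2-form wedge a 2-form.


The degree of a wedge product is the sum of the degrees of the individual forms.
Degrees: 1, 2, 2, 2
Total degree = 1 + 2 + 2 + 2 = 7

7


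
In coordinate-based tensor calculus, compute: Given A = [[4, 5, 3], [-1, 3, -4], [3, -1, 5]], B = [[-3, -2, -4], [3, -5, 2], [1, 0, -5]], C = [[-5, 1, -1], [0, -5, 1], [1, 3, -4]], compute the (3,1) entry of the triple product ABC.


(ABC)_{31} = sum_m (AB)_{3m} C_{m1}. First compute row 3 of AB.
(AB)_{31} = 3*-3 + -1*3 + 5*1 = -7
(AB)_{32} = 3*-2 + -1*-5 + 5*0 = -1
(AB)_{33} = 3*-4 + -1*2 + 5*-5 = -39
Now contract with column 1 of C:
(AB)_{31} * C_{11} = -7 * -5 = 35
(AB)_{32} * C_{21} = -1 * 0 = 0
(AB)_{33} * C_{31} = -39 * 1 = -39
(ABC)_{31} = 35 + 0 + -39 = -4

-4


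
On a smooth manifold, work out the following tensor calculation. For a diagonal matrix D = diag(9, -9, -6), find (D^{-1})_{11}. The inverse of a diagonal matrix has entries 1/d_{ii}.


For a diagonal matrix, the inverse has entries (D^{-1})_{ii} = 1/d_{ii}.
The diagonal entries are: d_{11} = 9, d_{22} = -9, d_{33} = -6
We need (D^{-1})_{11} = 1/d_{11} = 1/9 = 1/9

1/9


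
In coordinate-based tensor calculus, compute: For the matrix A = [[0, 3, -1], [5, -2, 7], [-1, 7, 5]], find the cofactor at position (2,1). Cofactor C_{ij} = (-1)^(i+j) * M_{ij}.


To find cofactor C_{21}, delete row 2 and column 1.
The resulting 2x2 submatrix is: [[3, -1], [7, 5]]
Minor M_{21} = 3*5 - -1*7
  = 15 - -7 = 22
Sign = (-1)^(2+1) = (-1)^3 = -1
Cofactor C_{21} = -1 * 22 = -22

-22


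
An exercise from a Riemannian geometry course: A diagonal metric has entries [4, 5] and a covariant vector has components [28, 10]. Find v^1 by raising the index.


To raise an index with a diagonal metric: v^i = v_i / g_{ii}.
For index 1: v_1 = 28, g_{11} = 4
v^1 = 28 / 4 = 7

7


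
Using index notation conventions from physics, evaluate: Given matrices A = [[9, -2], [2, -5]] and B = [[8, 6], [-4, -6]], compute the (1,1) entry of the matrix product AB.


(AB)_{ij} = sum_k A_{ik} B_{kj}.
For i=1, j=1:
A_{11} * B_{11} = 9 * 8 = 72
A_{12} * B_{21} = -2 * -4 = 8
Sum = 72 + 8 = 80

80


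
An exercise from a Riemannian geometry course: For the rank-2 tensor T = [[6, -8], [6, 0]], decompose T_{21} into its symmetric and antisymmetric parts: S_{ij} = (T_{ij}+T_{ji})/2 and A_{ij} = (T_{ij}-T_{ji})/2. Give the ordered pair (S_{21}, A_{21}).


T_{21} = 6
T_{12} = -8
S_{21} = (6 + -8)/2 = -2/2 = -1
A_{21} = (6 - -8)/2 = 14/2 = 7
Check: S + A = -1 + 7 = 6 = T_{21}.

(-1, 7)


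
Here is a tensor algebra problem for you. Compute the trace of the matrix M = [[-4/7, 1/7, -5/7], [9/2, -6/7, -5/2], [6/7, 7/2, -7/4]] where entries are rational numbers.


The trace is the sum of diagonal entries.
Diagonal: M[1,1] = -4/7, M[2,2] = -6/7, M[3,3] = -7/4
Tr(M) = -4/7 + -6/7 + -7/4
Computing step by step:
After adding M[1,1]: -4/7
After adding M[2,2]: -10/7
After adding M[3,3]: -89/28
Tr(M) = -89/28

-89/28


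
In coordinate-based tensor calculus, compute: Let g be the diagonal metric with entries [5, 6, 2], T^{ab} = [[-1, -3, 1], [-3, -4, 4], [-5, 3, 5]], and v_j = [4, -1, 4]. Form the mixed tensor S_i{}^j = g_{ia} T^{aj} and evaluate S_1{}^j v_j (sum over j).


Step 1: lower the first index. For a diagonal metric, g_{ia} T^{aj} = g_{ii} T^{ij} (no sum on i).
g_{11} = 5
S_1{}^1 = 5 * T^{11} = 5 * -1 = -5
S_1{}^2 = 5 * T^{12} = 5 * -3 = -15
S_1{}^3 = 5 * T^{13} = 5 * 1 = 5
Step 2: contract S_1{}^j with v_j.
S_1{}^1 * v_1 = -5 * 4 = -20
S_1{}^2 * v_2 = -15 * -1 = 15
S_1{}^3 * v_3 = 5 * 4 = 20
Result = -20 + 15 + 20 = 15

15


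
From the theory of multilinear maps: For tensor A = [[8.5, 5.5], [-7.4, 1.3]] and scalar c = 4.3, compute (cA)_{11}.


Scalar multiplication: (cA)_{ij} = c * A_{ij}.
c = 4.3
A_{11} = 8.5
(cA)_{11} = 4.3 * 8.5 = 36.55

36.55


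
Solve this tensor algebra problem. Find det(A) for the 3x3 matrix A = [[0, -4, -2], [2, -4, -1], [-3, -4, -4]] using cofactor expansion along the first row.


Expanding along the first row, det(A) = a11*M_11 - a12*M_12 + a13*M_13, where M_1j is the (1,j) minor.
Minor M_11 = -4*-4 - -1*-4 = 12
Minor M_12 = 2*-4 - -1*-3 = -11
Minor M_13 = 2*-4 - -4*-3 = -20
det = 0*(12) - -4*(-11) + -2*(-20)
    = 0 - 44 + 40
    = -4

-4


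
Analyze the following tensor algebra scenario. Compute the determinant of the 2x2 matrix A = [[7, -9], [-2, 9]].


For a 2x2 matrix [[a, b], [c, d]], det = a*d - b*c.
a = 7, b = -9, c = -2, d = 9
a*d = 7 * 9 = 63
b*c = -9 * -2 = 18
det = 63 - 18 = 45

45


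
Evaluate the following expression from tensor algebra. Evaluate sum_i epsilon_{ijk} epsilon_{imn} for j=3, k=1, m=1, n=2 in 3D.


Using the identity: epsilon_{ijk} epsilon_{imn} = delta_{jm} delta_{kn} - delta_{jn} delta_{km}.
delta_{31} = 0
delta_{12} = 0
delta_{32} = 0
delta_{11} = 1
Result = 0 * 0 - 0 * 1 = 0 - 0 = 0

0


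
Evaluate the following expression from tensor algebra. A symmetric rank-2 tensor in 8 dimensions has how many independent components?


A symmetric rank-2 tensor in d dimensions has d(d+1)/2 independent components.
d = 8
d(d+1)/2 = 8 * 9 / 2 = 72 / 2 = 36

36


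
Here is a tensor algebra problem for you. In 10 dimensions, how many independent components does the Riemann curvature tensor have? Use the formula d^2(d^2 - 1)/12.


The Riemann tensor in d dimensions has d^2(d^2 - 1)/12 independent components.
d = 10, so d^2 = 100
d^2 - 1 = 99
d^2(d^2 - 1) = 100 * 99 = 9900
Divide by 12: 9900 / 12 = 825

825


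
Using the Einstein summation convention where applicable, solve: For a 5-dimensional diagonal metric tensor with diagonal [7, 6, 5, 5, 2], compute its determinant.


For a diagonal metric, the determinant is the product of diagonal entries.
Diagonal entries: 7, 6, 5, 5, 2
det(g) = 7 * 6 * 5 * 5 * 2 = 2100

2100


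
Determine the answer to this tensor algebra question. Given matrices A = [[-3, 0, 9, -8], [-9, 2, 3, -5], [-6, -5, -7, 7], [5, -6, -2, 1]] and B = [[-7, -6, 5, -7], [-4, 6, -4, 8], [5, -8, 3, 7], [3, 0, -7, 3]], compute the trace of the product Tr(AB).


Tr(AB) = sum_i (AB)_{ii} where (AB)_{ii} = sum_k A_{ik} B_{ki}.
(AB)_{11} = -3*-7 + 0*-4 + 9*5 + -8*3 = 42
(AB)_{22} = -9*-6 + 2*6 + 3*-8 + -5*0 = 42
(AB)_{33} = -6*5 + -5*-4 + -7*3 + 7*-7 = -80
(AB)_{44} = 5*-7 + -6*8 + -2*7 + 1*3 = -94
Tr(AB) = 42 + 42 + -80 + -94 = -90

-90


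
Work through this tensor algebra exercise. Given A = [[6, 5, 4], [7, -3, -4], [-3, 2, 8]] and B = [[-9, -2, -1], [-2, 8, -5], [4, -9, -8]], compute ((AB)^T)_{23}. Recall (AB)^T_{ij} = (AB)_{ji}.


(AB)^T_{ij} = (AB)_{ji} = sum_k A_{jk} B_{ki}.
For i=2, j=3 we need (AB)_{32}:
A_{31} * B_{12} = -3 * -2 = 6
A_{32} * B_{22} = 2 * 8 = 16
A_{33} * B_{32} = 8 * -9 = -72
Sum = 6 + 16 + -72 = -50

-50


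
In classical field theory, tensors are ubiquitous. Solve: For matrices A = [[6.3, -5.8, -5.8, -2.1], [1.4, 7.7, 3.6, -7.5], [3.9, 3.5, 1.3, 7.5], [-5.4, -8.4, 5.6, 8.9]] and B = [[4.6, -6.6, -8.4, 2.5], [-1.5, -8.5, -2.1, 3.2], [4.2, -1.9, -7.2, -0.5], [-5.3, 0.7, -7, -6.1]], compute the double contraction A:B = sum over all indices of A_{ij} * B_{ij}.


A:B = sum over all i,j of A_{ij} * B_{ij}.
Row 1: 6.3*4.6=28.98, -5.8*-6.6=38.28, -5.8*-8.4=48.72, -2.1*2.5=-5.25 => row sum = 110.73
Row 2: 1.4*-1.5=-2.1, 7.7*-8.5=-65.45, 3.6*-2.1=-7.56, -7.5*3.2=-24 => row sum = -99.11
Row 3: 3.9*4.2=16.38, 3.5*-1.9=-6.65, 1.3*-7.2=-9.36, 7.5*-0.5=-3.75 => row sum = -3.38
Row 4: -5.4*-5.3=28.62, -8.4*0.7=-5.88, 5.6*-7=-39.2, 8.9*-6.1=-54.29 => row sum = -70.75
Total = 110.73 + -99.11 + -3.38 + -70.75 = -62.51

-62.51


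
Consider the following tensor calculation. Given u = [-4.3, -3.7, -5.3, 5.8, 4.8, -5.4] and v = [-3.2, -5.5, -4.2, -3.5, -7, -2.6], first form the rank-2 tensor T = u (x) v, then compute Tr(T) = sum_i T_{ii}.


The outer product gives T_{ij} = u_i v_j.
The trace (contraction) is Tr(T) = sum_i T_{ii} = sum_i u_i v_i.
Diagonal entries:
T_{11} = u_1 * v_1 = -4.3 * -3.2 = 13.76
T_{22} = u_2 * v_2 = -3.7 * -5.5 = 20.35
T_{33} = u_3 * v_3 = -5.3 * -4.2 = 22.26
T_{44} = u_4 * v_4 = 5.8 * -3.5 = -20.3
T_{55} = u_5 * v_5 = 4.8 * -7 = -33.6
T_{66} = u_6 * v_6 = -5.4 * -2.6 = 14.04
Tr(T) = 13.76 + 20.35 + 22.26 + -20.3 + -33.6 + 14.04 = 16.51

16.51


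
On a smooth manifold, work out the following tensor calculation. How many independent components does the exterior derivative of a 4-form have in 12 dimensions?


The exterior derivative of a p-form is a (p+1)-form.
Its number of independent components is C(n, p+1).
n = 12, p+1 = 5
C(12, 5) = 792

792


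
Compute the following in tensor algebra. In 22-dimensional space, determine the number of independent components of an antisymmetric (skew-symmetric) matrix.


An antisymmetric rank-2 tensor satisfies A_{ij} = -A_{ji}, so diagonal entries are zero.
The independent components are the upper-triangular entries: C(n, 2) = n(n-1)/2.
n = 22
C(22, 2) = 22 * 21 / 2 = 462 / 2 = 231

231


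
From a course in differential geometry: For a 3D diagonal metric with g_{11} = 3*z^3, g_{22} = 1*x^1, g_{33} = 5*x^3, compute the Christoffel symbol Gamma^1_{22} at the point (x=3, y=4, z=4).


For a diagonal metric, Gamma^k_{ij} = (1/2) g^{kk} (dg_{ik}/dx_j + dg_{jk}/dx_i - dg_{ij}/dx_k).
The metric is diagonal, so g_{ab} = 0 for a != b.
At the given point: g_{11} = 192, g_{22} = 3, g_{33} = 135
g^{11} = 1/192
dg_{21}/dx_2 = 0 (off-diagonal)
dg_{21}/dx_2 = 0 (off-diagonal)
dg_{22}/dx_1 = dg_{22}/dx_1 = 1
Numerator = 0 + 0 - 1 = -1
Gamma^1_{22} = -1 / (2 * 192) = -1/384

-1/384


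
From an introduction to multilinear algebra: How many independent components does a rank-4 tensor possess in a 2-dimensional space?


The number of components of a rank-r tensor in d dimensions is d^r.
Here d = 2 and r = 4.
2^4 = 16

16


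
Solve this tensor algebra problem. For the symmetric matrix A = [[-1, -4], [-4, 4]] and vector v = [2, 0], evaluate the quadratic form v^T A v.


First compute Av:
(Av)_1 = -1*2 + -4*0 = -2
(Av)_2 = -4*2 + 4*0 = -8
Av = [-2, -8]
Then v^T (Av) = 2*-2 + 0*-8
= -4 + 0 = -4

-4


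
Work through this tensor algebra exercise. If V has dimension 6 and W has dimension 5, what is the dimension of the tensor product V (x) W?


The dimension of a tensor product is the product of dimensions.
dim(V) = 6, dim(W) = 5
dim(V (x) W) = 6 * 5 = 30

30


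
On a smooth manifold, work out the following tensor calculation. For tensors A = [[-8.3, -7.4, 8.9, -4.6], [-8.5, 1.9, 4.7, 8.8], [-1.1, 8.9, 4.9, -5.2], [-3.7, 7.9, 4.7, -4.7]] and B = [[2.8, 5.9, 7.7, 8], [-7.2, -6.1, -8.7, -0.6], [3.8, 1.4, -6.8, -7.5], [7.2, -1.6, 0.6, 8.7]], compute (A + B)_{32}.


Tensor addition is component-wise: (A + B)_{ij} = A_{ij} + B_{ij}.
A_{32} = 8.9
B_{32} = 1.4
(A + B)_{32} = 8.9 + 1.4 = 10.3

10.3


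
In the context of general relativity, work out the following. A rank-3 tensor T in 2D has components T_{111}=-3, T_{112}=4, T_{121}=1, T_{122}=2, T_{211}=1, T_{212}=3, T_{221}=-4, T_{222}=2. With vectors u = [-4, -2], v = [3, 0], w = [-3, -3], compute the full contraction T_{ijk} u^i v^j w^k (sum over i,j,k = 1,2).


S = sum over i,j,k of T_{ijk} u_i v_j w_k. Expanding all 8 terms:
T_{111}*u_1*v_1*w_1 = -3*-4*3*-3 = -108  (running total: -108)
T_{112}*u_1*v_1*w_2 = 4*-4*3*-3 = 144  (running total: 36)
T_{121}*u_1*v_2*w_1 = 1*-4*0*-3 = 0  (running total: 36)
T_{122}*u_1*v_2*w_2 = 2*-4*0*-3 = 0  (running total: 36)
T_{211}*u_2*v_1*w_1 = 1*-2*3*-3 = 18  (running total: 54)
T_{212}*u_2*v_1*w_2 = 3*-2*3*-3 = 54  (running total: 108)
T_{221}*u_2*v_2*w_1 = -4*-2*0*-3 = 0  (running total: 108)
T_{222}*u_2*v_2*w_2 = 2*-2*0*-3 = 0  (running total: 108)
S = 108

108


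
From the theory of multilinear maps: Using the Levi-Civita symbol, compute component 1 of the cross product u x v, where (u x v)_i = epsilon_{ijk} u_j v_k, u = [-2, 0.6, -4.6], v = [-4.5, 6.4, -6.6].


(u x v)_1 = sum_{j,k} epsilon_{1jk} u_j v_k. Only permutations of (1,2,3) contribute; the two non-zero terms are:
eps_{123} u_2 v_3 = 1 * 0.6 * -6.6 = -3.96
eps_{132} u_3 v_2 = -1 * -4.6 * 6.4 = 29.44
(u x v)_1 = 25.48

25.48


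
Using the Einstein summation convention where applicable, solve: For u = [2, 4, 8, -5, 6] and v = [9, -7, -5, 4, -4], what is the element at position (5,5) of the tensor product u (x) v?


The outer product entry T_{ij} = u_i * v_j.
We need i=5, j=5.
u_5 = 6, v_5 = -4
T_{5,5} = 6 * -4 = -24

-24


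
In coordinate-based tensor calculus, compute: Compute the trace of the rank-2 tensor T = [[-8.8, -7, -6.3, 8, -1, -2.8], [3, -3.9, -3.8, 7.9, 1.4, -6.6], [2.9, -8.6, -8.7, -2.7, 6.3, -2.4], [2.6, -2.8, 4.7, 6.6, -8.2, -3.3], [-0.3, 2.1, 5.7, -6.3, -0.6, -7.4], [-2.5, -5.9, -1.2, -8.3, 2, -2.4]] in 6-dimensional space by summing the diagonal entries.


The contraction (trace) of a rank-2 tensor is the sum of its diagonal elements.
Diagonal entries: A[1,1] = -8.8, A[2,2] = -3.9, A[3,3] = -8.7, A[4,4] = 6.6, A[5,5] = -0.6, A[6,6] = -2.4
Tr(A) = -8.8 + -3.9 + -8.7 + 6.6 + -0.6 + -2.4 = -17.8

-17.8


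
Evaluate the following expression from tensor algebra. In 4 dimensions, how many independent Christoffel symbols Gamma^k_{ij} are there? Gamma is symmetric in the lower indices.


Christoffel symbols Gamma^k_{ij} are symmetric in i,j, so there are d * d(d+1)/2 independent symbols.
d = 4
d(d+1)/2 = 4 * 5 / 2 = 10
Total = 4 * 10 = 40

40


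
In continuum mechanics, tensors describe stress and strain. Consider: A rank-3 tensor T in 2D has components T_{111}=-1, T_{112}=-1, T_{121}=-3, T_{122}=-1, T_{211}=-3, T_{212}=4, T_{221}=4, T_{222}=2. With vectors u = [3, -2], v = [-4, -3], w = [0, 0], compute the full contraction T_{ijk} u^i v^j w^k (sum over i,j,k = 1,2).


S = sum over i,j,k of T_{ijk} u_i v_j w_k. Expanding all 8 terms:
T_{111}*u_1*v_1*w_1 = -1*3*-4*0 = 0  (running total: 0)
T_{112}*u_1*v_1*w_2 = -1*3*-4*0 = 0  (running total: 0)
T_{121}*u_1*v_2*w_1 = -3*3*-3*0 = 0  (running total: 0)
T_{122}*u_1*v_2*w_2 = -1*3*-3*0 = 0  (running total: 0)
T_{211}*u_2*v_1*w_1 = -3*-2*-4*0 = 0  (running total: 0)
T_{212}*u_2*v_1*w_2 = 4*-2*-4*0 = 0  (running total: 0)
T_{221}*u_2*v_2*w_1 = 4*-2*-3*0 = 0  (running total: 0)
T_{222}*u_2*v_2*w_2 = 2*-2*-3*0 = 0  (running total: 0)
S = 0

0


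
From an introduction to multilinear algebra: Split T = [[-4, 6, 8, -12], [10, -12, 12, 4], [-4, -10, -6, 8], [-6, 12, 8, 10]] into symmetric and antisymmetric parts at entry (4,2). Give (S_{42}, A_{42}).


T_{42} = 12
T_{24} = 4
S_{42} = (12 + 4)/2 = 16/2 = 8
A_{42} = (12 - 4)/2 = 8/2 = 4
Check: S + A = 8 + 4 = 12 = T_{42}.

(8, 4)


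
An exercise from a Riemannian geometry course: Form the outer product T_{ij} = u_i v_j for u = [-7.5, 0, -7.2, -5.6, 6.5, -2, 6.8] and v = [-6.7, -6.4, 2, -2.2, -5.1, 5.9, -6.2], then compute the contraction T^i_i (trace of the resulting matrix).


The outer product gives T_{ij} = u_i v_j.
The trace (contraction) is Tr(T) = sum_i T_{ii} = sum_i u_i v_i.
Diagonal entries:
T_{11} = u_1 * v_1 = -7.5 * -6.7 = 50.25
T_{22} = u_2 * v_2 = 0 * -6.4 = 0
T_{33} = u_3 * v_3 = -7.2 * 2 = -14.4
T_{44} = u_4 * v_4 = -5.6 * -2.2 = 12.32
T_{55} = u_5 * v_5 = 6.5 * -5.1 = -33.15
T_{66} = u_6 * v_6 = -2 * 5.9 = -11.8
T_{77} = u_7 * v_7 = 6.8 * -6.2 = -42.16
Tr(T) = 50.25 + 0 + -14.4 + 12.32 + -33.15 + -11.8 + -42.16 = -38.94

-38.94


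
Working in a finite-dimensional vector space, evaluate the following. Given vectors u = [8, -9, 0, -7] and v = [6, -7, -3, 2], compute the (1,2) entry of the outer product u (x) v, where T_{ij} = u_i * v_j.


The outer product entry T_{ij} = u_i * v_j.
We need i=1, j=2.
u_1 = 8, v_2 = -7
T_{1,2} = 8 * -7 = -56

-56


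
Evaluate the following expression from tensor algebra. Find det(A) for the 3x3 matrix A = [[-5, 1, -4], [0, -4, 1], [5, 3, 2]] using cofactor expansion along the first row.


Expanding along the first row, det(A) = a11*M_11 - a12*M_12 + a13*M_13, where M_1j is the (1,j) minor.
Minor M_11 = -4*2 - 1*3 = -11
Minor M_12 = 0*2 - 1*5 = -5
Minor M_13 = 0*3 - -4*5 = 20
det = -5*(-11) - 1*(-5) + -4*(20)
    = 55 - -5 + -80
    = -20

-20


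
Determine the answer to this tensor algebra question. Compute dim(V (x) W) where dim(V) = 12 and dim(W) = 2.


The dimension of a tensor product is the product of dimensions.
dim(V) = 12, dim(W) = 2
dim(V (x) W) = 12 * 2 = 24

24


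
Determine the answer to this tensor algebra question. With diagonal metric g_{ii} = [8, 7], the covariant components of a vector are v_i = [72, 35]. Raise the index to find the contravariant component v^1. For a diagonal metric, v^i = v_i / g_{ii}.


To raise an index with a diagonal metric: v^i = v_i / g_{ii}.
For index 1: v_1 = 72, g_{11} = 8
v^1 = 72 / 8 = 9

9


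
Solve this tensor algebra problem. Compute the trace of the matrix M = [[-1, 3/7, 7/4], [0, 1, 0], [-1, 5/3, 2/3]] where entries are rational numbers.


The trace is the sum of diagonal entries.
Diagonal: M[1,1] = -1, M[2,2] = 1, M[3,3] = 2/3
Tr(M) = -1 + 1 + 2/3
Computing step by step:
After adding M[1,1]: -1
After adding M[2,2]: 0
After adding M[3,3]: 2/3
Tr(M) = 2/3

2/3


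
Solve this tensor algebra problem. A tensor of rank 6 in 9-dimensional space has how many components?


The number of components of a rank-r tensor in d dimensions is d^r.
Here d = 9 and r = 6.
9^6 = 531441

531441


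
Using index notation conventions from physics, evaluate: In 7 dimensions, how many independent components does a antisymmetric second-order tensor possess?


A antisymmetric rank-2 tensor in d dimensions has d(d-1)/2 independent components.
d = 7
d(d-1)/2 = 7 * 6 / 2 = 42 / 2 = 21

21


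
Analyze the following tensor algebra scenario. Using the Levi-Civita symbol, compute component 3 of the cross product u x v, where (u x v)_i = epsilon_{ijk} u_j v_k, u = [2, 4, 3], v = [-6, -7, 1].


(u x v)_3 = sum_{j,k} epsilon_{3jk} u_j v_k. Only permutations of (1,2,3) contribute; the two non-zero terms are:
eps_{312} u_1 v_2 = 1 * 2 * -7 = -14
eps_{321} u_2 v_1 = -1 * 4 * -6 = 24
(u x v)_3 = 10

10


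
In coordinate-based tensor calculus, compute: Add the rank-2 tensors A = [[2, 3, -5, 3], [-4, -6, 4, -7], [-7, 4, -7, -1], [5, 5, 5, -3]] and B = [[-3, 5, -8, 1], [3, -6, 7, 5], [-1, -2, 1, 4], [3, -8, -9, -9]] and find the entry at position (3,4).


Tensor addition is component-wise: (A + B)_{ij} = A_{ij} + B_{ij}.
A_{34} = -1
B_{34} = 4
(A + B)_{34} = -1 + 4 = 3

3


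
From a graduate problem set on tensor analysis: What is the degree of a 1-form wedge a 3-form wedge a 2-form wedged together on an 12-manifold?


The degree of a wedge product is the sum of the degrees of the individual forms.
Degrees: 1, 3, 2
Total degree = 1 + 3 + 2 = 6

6


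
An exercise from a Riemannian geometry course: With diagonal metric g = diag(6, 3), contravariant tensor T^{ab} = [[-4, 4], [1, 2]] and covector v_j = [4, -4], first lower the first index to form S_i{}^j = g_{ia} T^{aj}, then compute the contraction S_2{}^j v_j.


Step 1: lower the first index. For a diagonal metric, g_{ia} T^{aj} = g_{ii} T^{ij} (no sum on i).
g_{22} = 3
S_2{}^1 = 3 * T^{21} = 3 * 1 = 3
S_2{}^2 = 3 * T^{22} = 3 * 2 = 6
Step 2: contract S_2{}^j with v_j.
S_2{}^1 * v_1 = 3 * 4 = 12
S_2{}^2 * v_2 = 6 * -4 = -24
Result = 12 + -24 = -12

-12


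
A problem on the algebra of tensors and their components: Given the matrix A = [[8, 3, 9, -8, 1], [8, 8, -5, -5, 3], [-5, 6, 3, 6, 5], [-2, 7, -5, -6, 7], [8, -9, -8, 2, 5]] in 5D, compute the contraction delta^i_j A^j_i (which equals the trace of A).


The contraction (trace) of a rank-2 tensor is the sum of its diagonal elements.
Diagonal entries: A[1,1] = 8, A[2,2] = 8, A[3,3] = 3, A[4,4] = -6, A[5,5] = 5
Tr(A) = 8 + 8 + 3 + -6 + 5 = 18

18


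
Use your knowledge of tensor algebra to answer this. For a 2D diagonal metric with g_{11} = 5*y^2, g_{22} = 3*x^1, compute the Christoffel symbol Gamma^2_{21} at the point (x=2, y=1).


For a diagonal metric, Gamma^k_{ij} = (1/2) g^{kk} (dg_{ik}/dx_j + dg_{jk}/dx_i - dg_{ij}/dx_k).
The metric is diagonal, so g_{ab} = 0 for a != b.
At the given point: g_{11} = 5, g_{22} = 6
g^{22} = 1/6
dg_{22}/dx_1 = dg_{22}/dx_1 = 3
dg_{12}/dx_2 = 0 (off-diagonal)
dg_{21}/dx_2 = 0 (off-diagonal)
Numerator = 3 + 0 - 0 = 3
Gamma^2_{21} = 3 / (2 * 6) = 1/4

1/4


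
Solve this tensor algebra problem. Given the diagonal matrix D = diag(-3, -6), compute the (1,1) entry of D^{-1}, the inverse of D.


For a diagonal matrix, the inverse has entries (D^{-1})_{ii} = 1/d_{ii}.
The diagonal entries are: d_{11} = -3, d_{22} = -6
We need (D^{-1})_{11} = 1/d_{11} = 1/-3 = -1/3

-1/3


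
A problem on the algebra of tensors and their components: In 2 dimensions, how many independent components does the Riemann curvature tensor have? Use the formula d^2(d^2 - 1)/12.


The Riemann tensor in d dimensions has d^2(d^2 - 1)/12 independent components.
d = 2, so d^2 = 4
d^2 - 1 = 3
d^2(d^2 - 1) = 4 * 3 = 12
Divide by 12: 12 / 12 = 1

1


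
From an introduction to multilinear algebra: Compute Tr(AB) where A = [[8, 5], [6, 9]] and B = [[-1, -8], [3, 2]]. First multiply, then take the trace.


Tr(AB) = sum_i (AB)_{ii} where (AB)_{ii} = sum_k A_{ik} B_{ki}.
(AB)_{11} = 8*-1 + 5*3 = 7
(AB)_{22} = 6*-8 + 9*2 = -30
Tr(AB) = 7 + -30 = -23

-23


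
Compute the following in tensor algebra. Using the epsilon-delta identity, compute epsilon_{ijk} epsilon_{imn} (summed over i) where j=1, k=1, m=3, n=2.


Using the identity: epsilon_{ijk} epsilon_{imn} = delta_{jm} delta_{kn} - delta_{jn} delta_{km}.
delta_{13} = 0
delta_{12} = 0
delta_{12} = 0
delta_{13} = 0
Result = 0 * 0 - 0 * 0 = 0 - 0 = 0

0


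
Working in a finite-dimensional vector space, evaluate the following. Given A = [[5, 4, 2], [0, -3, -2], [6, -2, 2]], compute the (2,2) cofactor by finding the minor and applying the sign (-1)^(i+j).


To find cofactor C_{22}, delete row 2 and column 2.
The resulting 2x2 submatrix is: [[5, 2], [6, 2]]
Minor M_{22} = 5*2 - 2*6
  = 10 - 12 = -2
Sign = (-1)^(2+2) = (-1)^4 = 1
Cofactor C_{22} = 1 * -2 = -2

-2


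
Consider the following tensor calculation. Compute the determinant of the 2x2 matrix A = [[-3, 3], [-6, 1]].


For a 2x2 matrix [[a, b], [c, d]], det = a*d - b*c.
a = -3, b = 3, c = -6, d = 1
a*d = -3 * 1 = -3
b*c = 3 * -6 = -18
det = -3 - -18 = 15

15


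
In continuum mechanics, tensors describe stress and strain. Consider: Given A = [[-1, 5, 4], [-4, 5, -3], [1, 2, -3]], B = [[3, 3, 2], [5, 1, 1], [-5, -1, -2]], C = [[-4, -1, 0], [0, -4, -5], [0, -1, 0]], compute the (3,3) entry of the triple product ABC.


(ABC)_{33} = sum_m (AB)_{3m} C_{m3}. First compute row 3 of AB.
(AB)_{31} = 1*3 + 2*5 + -3*-5 = 28
(AB)_{32} = 1*3 + 2*1 + -3*-1 = 8
(AB)_{33} = 1*2 + 2*1 + -3*-2 = 10
Now contract with column 3 of C:
(AB)_{31} * C_{13} = 28 * 0 = 0
(AB)_{32} * C_{23} = 8 * -5 = -40
(AB)_{33} * C_{33} = 10 * 0 = 0
(ABC)_{33} = 0 + -40 + 0 = -40

-40


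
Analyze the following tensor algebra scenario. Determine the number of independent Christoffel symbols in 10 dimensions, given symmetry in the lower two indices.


Christoffel symbols Gamma^k_{ij} are symmetric in i,j, so there are d * d(d+1)/2 independent symbols.
d = 10
d(d+1)/2 = 10 * 11 / 2 = 55
Total = 10 * 55 = 550

550


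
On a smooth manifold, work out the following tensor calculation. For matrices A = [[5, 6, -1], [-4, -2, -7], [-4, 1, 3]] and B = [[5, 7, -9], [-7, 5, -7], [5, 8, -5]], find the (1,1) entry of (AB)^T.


(AB)^T_{ij} = (AB)_{ji} = sum_k A_{jk} B_{ki}.
For i=1, j=1 we need (AB)_{11}:
A_{11} * B_{11} = 5 * 5 = 25
A_{12} * B_{21} = 6 * -7 = -42
A_{13} * B_{31} = -1 * 5 = -5
Sum = 25 + -42 + -5 = -22

-22


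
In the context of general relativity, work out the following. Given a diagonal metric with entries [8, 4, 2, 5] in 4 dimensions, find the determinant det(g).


For a diagonal metric, the determinant is the product of diagonal entries.
Diagonal entries: 8, 4, 2, 5
det(g) = 8 * 4 * 2 * 5 = 320

320


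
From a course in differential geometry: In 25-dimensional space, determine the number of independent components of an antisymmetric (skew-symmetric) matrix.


An antisymmetric rank-2 tensor satisfies A_{ij} = -A_{ji}, so diagonal entries are zero.
The independent components are the upper-triangular entries: C(n, 2) = n(n-1)/2.
n = 25
C(25, 2) = 25 * 24 / 2 = 600 / 2 = 300

300


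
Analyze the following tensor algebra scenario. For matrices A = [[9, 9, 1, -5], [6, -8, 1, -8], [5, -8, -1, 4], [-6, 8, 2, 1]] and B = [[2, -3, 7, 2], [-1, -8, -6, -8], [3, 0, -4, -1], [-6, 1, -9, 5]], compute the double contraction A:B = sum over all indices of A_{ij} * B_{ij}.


A:B = sum over all i,j of A_{ij} * B_{ij}.
Row 1: 9*2=18, 9*-3=-27, 1*7=7, -5*2=-10 => row sum = -12
Row 2: 6*-1=-6, -8*-8=64, 1*-6=-6, -8*-8=64 => row sum = 116
Row 3: 5*3=15, -8*0=0, -1*-4=4, 4*-1=-4 => row sum = 15
Row 4: -6*-6=36, 8*1=8, 2*-9=-18, 1*5=5 => row sum = 31
Total = -12 + 116 + 15 + 31 = 150

150


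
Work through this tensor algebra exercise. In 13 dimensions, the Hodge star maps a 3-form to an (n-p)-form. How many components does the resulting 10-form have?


The Hodge dual of a p-form on an n-dimensional manifold is an (n-p)-form.
n = 13, p = 3, so dual degree = 13 - 3 = 10
The number of components is C(n, n-p) = C(13, 10) = 286

286


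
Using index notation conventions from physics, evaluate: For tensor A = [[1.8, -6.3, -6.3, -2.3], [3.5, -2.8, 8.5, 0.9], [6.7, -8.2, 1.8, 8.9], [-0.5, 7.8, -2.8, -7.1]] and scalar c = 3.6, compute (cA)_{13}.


Scalar multiplication: (cA)_{ij} = c * A_{ij}.
c = 3.6
A_{13} = -6.3
(cA)_{13} = 3.6 * -6.3 = -22.68

-22.68


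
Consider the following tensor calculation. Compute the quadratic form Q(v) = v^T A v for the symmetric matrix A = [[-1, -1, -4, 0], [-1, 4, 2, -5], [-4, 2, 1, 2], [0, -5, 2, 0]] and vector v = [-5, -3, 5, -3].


First compute Av:
(Av)_1 = -1*-5 + -1*-3 + -4*5 + 0*-3 = -12
(Av)_2 = -1*-5 + 4*-3 + 2*5 + -5*-3 = 18
(Av)_3 = -4*-5 + 2*-3 + 1*5 + 2*-3 = 13
(Av)_4 = 0*-5 + -5*-3 + 2*5 + 0*-3 = 25
Av = [-12, 18, 13, 25]
Then v^T (Av) = -5*-12 + -3*18 + 5*13 + -3*25
= 60 + -54 + 65 + -75 = -4

-4


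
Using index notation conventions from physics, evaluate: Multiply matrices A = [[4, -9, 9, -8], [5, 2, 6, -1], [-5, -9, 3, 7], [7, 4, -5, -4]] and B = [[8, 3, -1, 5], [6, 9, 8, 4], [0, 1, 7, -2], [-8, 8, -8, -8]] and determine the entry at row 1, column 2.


(AB)_{ij} = sum_k A_{ik} B_{kj}.
For i=1, j=2:
A_{11} * B_{12} = 4 * 3 = 12
A_{12} * B_{22} = -9 * 9 = -81
A_{13} * B_{32} = 9 * 1 = 9
A_{14} * B_{42} = -8 * 8 = -64
Sum = 12 + -81 + 9 + -64 = -124

-124


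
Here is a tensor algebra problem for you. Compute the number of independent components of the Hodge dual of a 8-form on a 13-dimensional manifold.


The Hodge dual of a p-form on an n-dimensional manifold is an (n-p)-form.
n = 13, p = 8, so dual degree = 13 - 8 = 5
The number of components is C(n, n-p) = C(13, 5) = 1287

1287


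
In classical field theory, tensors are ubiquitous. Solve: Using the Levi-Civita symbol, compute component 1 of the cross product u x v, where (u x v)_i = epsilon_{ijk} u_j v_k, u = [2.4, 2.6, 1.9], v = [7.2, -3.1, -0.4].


(u x v)_1 = sum_{j,k} epsilon_{1jk} u_j v_k. Only permutations of (1,2,3) contribute; the two non-zero terms are:
eps_{123} u_2 v_3 = 1 * 2.6 * -0.4 = -1.04
eps_{132} u_3 v_2 = -1 * 1.9 * -3.1 = 5.89
(u x v)_1 = 4.85

4.85


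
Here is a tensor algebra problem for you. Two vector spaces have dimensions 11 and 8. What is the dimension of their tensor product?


The dimension of a tensor product is the product of dimensions.
dim(V) = 11, dim(W) = 8
dim(V (x) W) = 11 * 8 = 88

88


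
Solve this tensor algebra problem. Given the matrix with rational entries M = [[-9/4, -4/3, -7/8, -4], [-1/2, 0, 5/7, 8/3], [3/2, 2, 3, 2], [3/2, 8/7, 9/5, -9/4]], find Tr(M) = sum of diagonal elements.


The trace is the sum of diagonal entries.
Diagonal: M[1,1] = -9/4, M[2,2] = 0, M[3,3] = 3, M[4,4] = -9/4
Tr(M) = -9/4 + 0 + 3 + -9/4
Computing step by step:
After adding M[1,1]: -9/4
After adding M[2,2]: -9/4
After adding M[3,3]: 3/4
After adding M[4,4]: -3/2
Tr(M) = -3/2

-3/2


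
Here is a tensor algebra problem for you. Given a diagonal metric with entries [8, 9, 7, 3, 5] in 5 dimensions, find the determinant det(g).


For a diagonal metric, the determinant is the product of diagonal entries.
Diagonal entries: 8, 9, 7, 3, 5
det(g) = 8 * 9 * 7 * 3 * 5 = 7560

7560


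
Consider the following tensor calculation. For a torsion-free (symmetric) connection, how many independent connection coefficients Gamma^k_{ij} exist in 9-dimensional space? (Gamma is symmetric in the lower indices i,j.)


Christoffel symbols Gamma^k_{ij} are symmetric in i,j, so there are d * d(d+1)/2 independent symbols.
d = 9
d(d+1)/2 = 9 * 10 / 2 = 45
Total = 9 * 45 = 405

405
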